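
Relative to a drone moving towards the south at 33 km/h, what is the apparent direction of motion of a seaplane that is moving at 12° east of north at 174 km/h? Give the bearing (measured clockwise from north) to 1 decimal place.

Taking east as x and north as y: seaplane velocity = (36.177, 170.198) km/h; drone velocity = (0.000, -33.000) km/h.
Velocity of seaplane relative to drone = (36.177, 170.198) − (0.000, -33.000) = (36.177, 203.198) km/h.
Bearing = atan2(36.18, 203.20) = 10.09° clockwise from north.

010.1°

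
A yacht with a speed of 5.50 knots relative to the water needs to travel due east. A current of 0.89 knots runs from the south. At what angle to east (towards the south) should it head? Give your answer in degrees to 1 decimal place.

9.3°

The current pushes perpendicular to the desired track; the heading must have a component into the current equal to 0.89 knots: 5.50 sin θ = 0.89.
sin θ = 0.1618, so θ = 9.312°.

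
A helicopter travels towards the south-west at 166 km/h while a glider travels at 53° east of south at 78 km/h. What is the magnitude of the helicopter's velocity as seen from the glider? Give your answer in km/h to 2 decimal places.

192.99 km/h

Taking east as x and north as y: helicopter velocity = (-117.380, -117.380) km/h; glider velocity = (62.294, -46.942) km/h.
Velocity of helicopter relative to glider = (-117.380, -117.380) − (62.294, -46.942) = (-179.673, -70.438) km/h.
Magnitude = |(-179.673, -70.438)| = 192.987 km/h.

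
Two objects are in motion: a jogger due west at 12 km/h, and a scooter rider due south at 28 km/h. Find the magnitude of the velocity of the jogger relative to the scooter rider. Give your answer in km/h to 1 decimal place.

30.5 km/h

Taking east as x and north as y: jogger velocity = (-12.000, 0.000) km/h; scooter rider velocity = (0.000, -28.000) km/h.
Velocity of jogger relative to scooter rider = (-12.000, 0.000) − (0.000, -28.000) = (-12.000, 28.000) km/h.
Magnitude = |(-12.000, 28.000)| = 30.463 km/h.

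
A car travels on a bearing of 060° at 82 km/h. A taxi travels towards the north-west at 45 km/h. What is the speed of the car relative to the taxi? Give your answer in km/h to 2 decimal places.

103.24 km/h

Taking east as x and north as y: car velocity = (71.014, 41.000) km/h; taxi velocity = (-31.820, 31.820) km/h.
Velocity of car relative to taxi = (71.014, 41.000) − (-31.820, 31.820) = (102.834, 9.180) km/h.
Magnitude = |(102.834, 9.180)| = 103.243 km/h.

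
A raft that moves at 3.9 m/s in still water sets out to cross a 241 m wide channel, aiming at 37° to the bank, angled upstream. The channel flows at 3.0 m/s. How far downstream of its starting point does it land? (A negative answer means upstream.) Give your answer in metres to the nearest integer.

-12 m

Perpendicular speed = 2.347 m/s; crossing time = 241 / 2.347 = 102.681 s.
Net downstream speed = -0.115 m/s.
Drift = -0.115 × 102.681 = -11.775 m (upstream).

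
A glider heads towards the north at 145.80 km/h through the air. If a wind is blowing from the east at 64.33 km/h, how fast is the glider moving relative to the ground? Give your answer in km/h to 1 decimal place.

159.4 km/h

Taking east as x and north as y: velocity relative to the air = (0.000, 145.800) km/h; the air relative to ground = (-64.330, 0.000) km/h.
Velocity relative to ground = (0.000, 145.800) + (-64.330, 0.000) = (-64.330, 145.800) km/h.
Speed = |(-64.330, 145.800)| = 159.361 km/h.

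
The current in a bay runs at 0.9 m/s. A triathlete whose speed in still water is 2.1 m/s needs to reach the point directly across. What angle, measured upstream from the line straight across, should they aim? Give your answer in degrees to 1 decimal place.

25.4°

To cancel the current, the upstream component of the triathlete's velocity must equal the flow: 2.1 sin θ = 0.9.
sin θ = 0.9 / 2.1 = 0.4286.
θ = arcsin(0.4286) = 25.377°.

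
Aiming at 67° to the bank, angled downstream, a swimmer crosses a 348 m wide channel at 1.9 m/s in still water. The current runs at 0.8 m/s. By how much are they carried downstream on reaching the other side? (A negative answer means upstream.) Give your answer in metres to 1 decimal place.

Perpendicular speed = 1.749 m/s; crossing time = 348 / 1.749 = 198.975 s.
Net downstream speed = 1.542 m/s.
Drift = 1.542 × 198.975 = 306.898 m (downstream).

306.9 m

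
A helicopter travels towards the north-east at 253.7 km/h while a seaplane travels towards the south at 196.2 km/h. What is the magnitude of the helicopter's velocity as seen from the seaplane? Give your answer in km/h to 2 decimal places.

Taking east as x and north as y: helicopter velocity = (179.393, 179.393) km/h; seaplane velocity = (0.000, -196.200) km/h.
Velocity of helicopter relative to seaplane = (179.393, 179.393) − (0.000, -196.200) = (179.393, 375.593) km/h.
Magnitude = |(179.393, 375.593)| = 416.235 km/h.

416.24 km/h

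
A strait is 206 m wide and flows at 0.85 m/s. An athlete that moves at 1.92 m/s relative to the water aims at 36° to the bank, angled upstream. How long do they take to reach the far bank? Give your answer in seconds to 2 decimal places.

182.54 s

The component of the athlete's velocity perpendicular to the bank is 1.92 × sin 36° = 1.129 m/s.
The current is parallel to the bank, so it does not affect the crossing time.
Time = 206 / 1.129 = 182.535 s.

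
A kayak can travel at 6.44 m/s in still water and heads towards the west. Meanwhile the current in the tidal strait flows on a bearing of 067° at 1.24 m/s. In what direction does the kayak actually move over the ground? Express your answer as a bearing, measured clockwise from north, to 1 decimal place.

275.2°

Taking east as x and north as y: velocity relative to the water = (-6.440, 0.000) m/s; the water relative to ground = (1.141, 0.485) m/s.
Velocity relative to ground = (-6.440, 0.000) + (1.141, 0.485) = (-5.299, 0.485) m/s.
Bearing = atan2(-5.30, 0.48) = 275.22° clockwise from north.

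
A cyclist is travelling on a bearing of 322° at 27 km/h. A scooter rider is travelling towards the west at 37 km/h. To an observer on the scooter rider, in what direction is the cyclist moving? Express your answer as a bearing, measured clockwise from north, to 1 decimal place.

Taking east as x and north as y: cyclist velocity = (-16.623, 21.276) km/h; scooter rider velocity = (-37.000, 0.000) km/h.
Velocity of cyclist relative to scooter rider = (-16.623, 21.276) − (-37.000, 0.000) = (20.377, 21.276) km/h.
Bearing = atan2(20.38, 21.28) = 43.76° clockwise from north.

043.8°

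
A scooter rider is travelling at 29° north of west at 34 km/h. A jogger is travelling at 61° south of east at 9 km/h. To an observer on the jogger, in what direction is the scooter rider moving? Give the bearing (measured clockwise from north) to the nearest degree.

Taking east as x and north as y: scooter rider velocity = (-29.737, 16.484) km/h; jogger velocity = (4.363, -7.872) km/h.
Velocity of scooter rider relative to jogger = (-29.737, 16.484) − (4.363, -7.872) = (-34.100, 24.355) km/h.
Bearing = atan2(-34.10, 24.36) = 305.54° clockwise from north.

306°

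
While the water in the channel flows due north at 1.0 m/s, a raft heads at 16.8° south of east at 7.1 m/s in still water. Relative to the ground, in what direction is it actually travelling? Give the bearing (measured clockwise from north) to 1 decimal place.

098.8°

Taking east as x and north as y: velocity relative to the water = (6.797, -2.052) m/s; the water relative to ground = (0.000, 1.000) m/s.
Velocity relative to ground = (6.797, -2.052) + (0.000, 1.000) = (6.797, -1.052) m/s.
Bearing = atan2(6.80, -1.05) = 98.80° clockwise from north.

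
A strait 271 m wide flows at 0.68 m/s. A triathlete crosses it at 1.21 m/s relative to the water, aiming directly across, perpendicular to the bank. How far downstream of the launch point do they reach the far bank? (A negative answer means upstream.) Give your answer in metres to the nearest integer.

Perpendicular speed = 1.210 m/s; crossing time = 271 / 1.210 = 223.967 s.
Net downstream speed = 0.680 m/s.
Drift = 0.680 × 223.967 = 152.298 m (downstream).

152 m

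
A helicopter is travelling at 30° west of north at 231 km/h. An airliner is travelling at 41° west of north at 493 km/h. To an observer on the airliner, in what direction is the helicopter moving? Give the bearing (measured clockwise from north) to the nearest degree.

130°

Taking east as x and north as y: helicopter velocity = (-115.500, 200.052) km/h; airliner velocity = (-323.437, 372.072) km/h.
Velocity of helicopter relative to airliner = (-115.500, 200.052) − (-323.437, 372.072) = (207.937, -172.020) km/h.
Bearing = atan2(207.94, -172.02) = 129.60° clockwise from north.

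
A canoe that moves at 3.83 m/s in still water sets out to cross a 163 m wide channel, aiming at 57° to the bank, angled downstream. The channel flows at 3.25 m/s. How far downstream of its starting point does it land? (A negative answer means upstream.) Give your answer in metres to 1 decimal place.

Perpendicular speed = 3.212 m/s; crossing time = 163 / 3.212 = 50.745 s.
Net downstream speed = 5.336 m/s.
Drift = 5.336 × 50.745 = 270.776 m (downstream).

270.8 m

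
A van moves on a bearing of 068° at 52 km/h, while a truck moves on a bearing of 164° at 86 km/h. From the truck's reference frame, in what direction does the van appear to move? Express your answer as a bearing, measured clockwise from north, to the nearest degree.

013°

Taking east as x and north as y: van velocity = (48.214, 19.480) km/h; truck velocity = (23.705, -82.669) km/h.
Velocity of van relative to truck = (48.214, 19.480) − (23.705, -82.669) = (24.509, 102.148) km/h.
Bearing = atan2(24.51, 102.15) = 13.49° clockwise from north.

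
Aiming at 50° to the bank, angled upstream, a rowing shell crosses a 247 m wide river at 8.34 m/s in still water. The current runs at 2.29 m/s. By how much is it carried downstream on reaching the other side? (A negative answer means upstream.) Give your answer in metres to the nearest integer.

Perpendicular speed = 6.389 m/s; crossing time = 247 / 6.389 = 38.661 s.
Net downstream speed = -3.071 m/s.
Drift = -3.071 × 38.661 = -118.723 m (upstream).

-119 m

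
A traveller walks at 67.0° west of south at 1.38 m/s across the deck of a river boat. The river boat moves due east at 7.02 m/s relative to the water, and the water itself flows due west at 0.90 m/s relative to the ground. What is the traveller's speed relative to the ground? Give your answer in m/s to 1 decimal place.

4.9 m/s

In east/north components (m/s): traveller relative to river boat = (-1.270, -0.539); river boat relative to water = (7.020, 0.000); water relative to ground = (-0.900, 0.000).
Sum = (4.850, -0.539) m/s.
Speed = |(4.850, -0.539)| = 4.880 m/s.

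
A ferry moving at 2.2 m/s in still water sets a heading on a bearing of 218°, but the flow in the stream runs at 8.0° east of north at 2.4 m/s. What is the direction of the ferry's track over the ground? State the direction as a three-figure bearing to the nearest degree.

302°

Taking east as x and north as y: velocity relative to the water = (-1.354, -1.734) m/s; the water relative to ground = (0.334, 2.377) m/s.
Velocity relative to ground = (-1.354, -1.734) + (0.334, 2.377) = (-1.020, 0.643) m/s.
Bearing = atan2(-1.02, 0.64) = 302.22° clockwise from north.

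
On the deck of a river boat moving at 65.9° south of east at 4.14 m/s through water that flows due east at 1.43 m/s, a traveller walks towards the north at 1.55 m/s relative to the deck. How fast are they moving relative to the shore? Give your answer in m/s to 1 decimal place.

3.8 m/s

In east/north components (m/s): traveller relative to river boat = (0.000, 1.550); river boat relative to water = (1.690, -3.779); water relative to ground = (1.430, 0.000).
Sum = (3.120, -2.229) m/s.
Speed = |(3.120, -2.229)| = 3.835 m/s.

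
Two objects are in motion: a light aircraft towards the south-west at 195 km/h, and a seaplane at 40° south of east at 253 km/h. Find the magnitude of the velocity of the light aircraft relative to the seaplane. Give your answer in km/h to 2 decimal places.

Taking east as x and north as y: light aircraft velocity = (-137.886, -137.886) km/h; seaplane velocity = (193.809, -162.625) km/h.
Velocity of light aircraft relative to seaplane = (-137.886, -137.886) − (193.809, -162.625) = (-331.695, 24.739) km/h.
Magnitude = |(-331.695, 24.739)| = 332.616 km/h.

332.62 km/h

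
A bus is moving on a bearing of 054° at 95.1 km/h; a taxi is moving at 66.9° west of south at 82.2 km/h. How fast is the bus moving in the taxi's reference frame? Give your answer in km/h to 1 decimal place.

176.2 km/h

Taking east as x and north as y: bus velocity = (76.938, 55.898) km/h; taxi velocity = (-75.609, -32.250) km/h.
Velocity of bus relative to taxi = (76.938, 55.898) − (-75.609, -32.250) = (152.547, 88.148) km/h.
Magnitude = |(152.547, 88.148)| = 176.184 km/h.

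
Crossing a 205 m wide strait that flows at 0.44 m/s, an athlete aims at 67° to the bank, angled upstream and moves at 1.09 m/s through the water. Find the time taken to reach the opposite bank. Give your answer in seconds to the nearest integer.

204 s

The component of the athlete's velocity perpendicular to the bank is 1.09 × sin 67° = 1.003 m/s.
The flow acts along the bank and has no component across it.
Time = 205 / 1.003 = 204.315 s.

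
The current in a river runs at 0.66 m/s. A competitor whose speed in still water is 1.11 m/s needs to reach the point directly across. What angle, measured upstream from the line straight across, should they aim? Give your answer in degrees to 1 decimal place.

To cancel the current, the upstream component of the competitor's velocity must equal the flow: 1.11 sin θ = 0.66.
sin θ = 0.66 / 1.11 = 0.5946.
θ = arcsin(0.5946) = 36.484°.

36.5°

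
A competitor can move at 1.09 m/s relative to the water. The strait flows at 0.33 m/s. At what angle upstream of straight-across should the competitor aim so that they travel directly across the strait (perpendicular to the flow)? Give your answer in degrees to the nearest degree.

18°

To cancel the current, the upstream component of the competitor's velocity must equal the flow: 1.09 sin θ = 0.33.
sin θ = 0.33 / 1.09 = 0.3028.
θ = arcsin(0.3028) = 17.623°.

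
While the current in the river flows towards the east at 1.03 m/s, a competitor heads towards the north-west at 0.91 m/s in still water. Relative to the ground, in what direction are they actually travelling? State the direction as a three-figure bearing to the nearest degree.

Taking east as x and north as y: velocity relative to the water = (-0.643, 0.643) m/s; the water relative to ground = (1.030, 0.000) m/s.
Velocity relative to ground = (-0.643, 0.643) + (1.030, 0.000) = (0.387, 0.643) m/s.
Bearing = atan2(0.39, 0.64) = 30.99° clockwise from north.

031°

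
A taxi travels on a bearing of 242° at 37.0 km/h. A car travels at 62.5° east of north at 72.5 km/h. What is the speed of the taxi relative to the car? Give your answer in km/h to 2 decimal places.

Taking east as x and north as y: taxi velocity = (-32.669, -17.370) km/h; car velocity = (64.308, 33.477) km/h.
Velocity of taxi relative to car = (-32.669, -17.370) − (64.308, 33.477) = (-96.977, -50.847) km/h.
Magnitude = |(-96.977, -50.847)| = 109.499 km/h.

109.50 km/h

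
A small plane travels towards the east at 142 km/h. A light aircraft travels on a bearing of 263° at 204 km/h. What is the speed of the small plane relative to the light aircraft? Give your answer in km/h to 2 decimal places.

Taking east as x and north as y: small plane velocity = (142.000, 0.000) km/h; light aircraft velocity = (-202.479, -24.861) km/h.
Velocity of small plane relative to light aircraft = (142.000, 0.000) − (-202.479, -24.861) = (344.479, 24.861) km/h.
Magnitude = |(344.479, 24.861)| = 345.375 km/h.

345.38 km/h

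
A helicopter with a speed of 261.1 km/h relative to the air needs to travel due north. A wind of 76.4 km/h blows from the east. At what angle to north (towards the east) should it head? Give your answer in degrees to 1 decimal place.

The wind pushes perpendicular to the desired track; the heading must have a component into the wind equal to 76.4 km/h: 261.1 sin θ = 76.4.
sin θ = 0.2926, so θ = 17.014°.

17.0°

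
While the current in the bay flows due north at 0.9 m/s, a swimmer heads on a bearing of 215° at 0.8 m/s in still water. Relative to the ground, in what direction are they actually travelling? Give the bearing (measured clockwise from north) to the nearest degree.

298°

Taking east as x and north as y: velocity relative to the water = (-0.459, -0.655) m/s; the water relative to ground = (0.000, 0.900) m/s.
Velocity relative to ground = (-0.459, -0.655) + (0.000, 0.900) = (-0.459, 0.245) m/s.
Bearing = atan2(-0.46, 0.24) = 298.07° clockwise from north.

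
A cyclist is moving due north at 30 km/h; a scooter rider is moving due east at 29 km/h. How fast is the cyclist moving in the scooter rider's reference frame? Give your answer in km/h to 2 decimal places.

Taking east as x and north as y: cyclist velocity = (0.000, 30.000) km/h; scooter rider velocity = (29.000, 0.000) km/h.
Velocity of cyclist relative to scooter rider = (0.000, 30.000) − (29.000, 0.000) = (-29.000, 30.000) km/h.
Magnitude = |(-29.000, 30.000)| = 41.725 km/h.

41.73 km/h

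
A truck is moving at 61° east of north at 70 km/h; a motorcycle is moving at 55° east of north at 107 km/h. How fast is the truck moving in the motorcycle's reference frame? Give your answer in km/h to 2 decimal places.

38.09 km/h

Taking east as x and north as y: truck velocity = (61.223, 33.937) km/h; motorcycle velocity = (87.649, 61.373) km/h.
Velocity of truck relative to motorcycle = (61.223, 33.937) − (87.649, 61.373) = (-26.426, -27.436) km/h.
Magnitude = |(-26.426, -27.436)| = 38.093 km/h.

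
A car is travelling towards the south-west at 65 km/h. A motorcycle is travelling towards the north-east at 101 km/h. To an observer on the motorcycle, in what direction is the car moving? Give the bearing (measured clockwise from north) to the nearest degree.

Taking east as x and north as y: car velocity = (-45.962, -45.962) km/h; motorcycle velocity = (71.418, 71.418) km/h.
Velocity of car relative to motorcycle = (-45.962, -45.962) − (71.418, 71.418) = (-117.380, -117.380) km/h.
Bearing = atan2(-117.38, -117.38) = 225.00° clockwise from north.

225°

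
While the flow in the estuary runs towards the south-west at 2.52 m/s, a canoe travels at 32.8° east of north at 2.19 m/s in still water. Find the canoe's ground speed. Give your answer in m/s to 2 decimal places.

0.60 m/s

Taking east as x and north as y: velocity relative to the water = (1.186, 1.841) m/s; the water relative to ground = (-1.782, -1.782) m/s.
Velocity relative to ground = (1.186, 1.841) + (-1.782, -1.782) = (-0.596, 0.059) m/s.
Speed = |(-0.596, 0.059)| = 0.598 m/s.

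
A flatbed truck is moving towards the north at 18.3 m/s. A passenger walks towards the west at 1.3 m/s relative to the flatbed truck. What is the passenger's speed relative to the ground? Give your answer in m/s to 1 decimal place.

18.3 m/s

Taking east as x and north as y: flatbed truck velocity = (0.000, 18.300) m/s; passenger velocity relative to flatbed truck = (-1.300, 0.000) m/s.
Velocity relative to ground = (0.000, 18.300) + (-1.300, 0.000) = (-1.300, 18.300) m/s.
Speed = |(-1.300, 18.300)| = 18.346 m/s.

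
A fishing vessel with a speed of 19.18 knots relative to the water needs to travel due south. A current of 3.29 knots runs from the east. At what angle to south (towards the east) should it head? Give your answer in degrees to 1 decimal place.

9.9°

The current pushes perpendicular to the desired track; the heading must have a component into the current equal to 3.29 knots: 19.18 sin θ = 3.29.
sin θ = 0.1715, so θ = 9.877°.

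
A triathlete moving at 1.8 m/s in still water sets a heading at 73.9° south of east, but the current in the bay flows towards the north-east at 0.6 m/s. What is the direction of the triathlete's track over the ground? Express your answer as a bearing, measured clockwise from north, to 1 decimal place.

144.7°

Taking east as x and north as y: velocity relative to the water = (0.499, -1.729) m/s; the water relative to ground = (0.424, 0.424) m/s.
Velocity relative to ground = (0.499, -1.729) + (0.424, 0.424) = (0.923, -1.305) m/s.
Bearing = atan2(0.92, -1.31) = 144.72° clockwise from north.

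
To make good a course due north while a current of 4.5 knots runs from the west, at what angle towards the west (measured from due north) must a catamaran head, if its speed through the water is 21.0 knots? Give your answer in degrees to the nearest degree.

12°

The current pushes perpendicular to the desired track; the heading must have a component into the current equal to 4.5 knots: 21.0 sin θ = 4.5.
sin θ = 0.2143, so θ = 12.374°.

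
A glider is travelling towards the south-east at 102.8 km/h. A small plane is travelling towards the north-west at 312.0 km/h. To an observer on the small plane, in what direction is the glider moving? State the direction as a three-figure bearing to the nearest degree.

Taking east as x and north as y: glider velocity = (72.691, -72.691) km/h; small plane velocity = (-220.617, 220.617) km/h.
Velocity of glider relative to small plane = (72.691, -72.691) − (-220.617, 220.617) = (293.308, -293.308) km/h.
Bearing = atan2(293.31, -293.31) = 135.00° clockwise from north.

135°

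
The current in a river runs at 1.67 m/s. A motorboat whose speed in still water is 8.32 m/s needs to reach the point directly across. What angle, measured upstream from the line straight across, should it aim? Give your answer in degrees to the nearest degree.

12°

To cancel the current, the upstream component of the motorboat's velocity must equal the flow: 8.32 sin θ = 1.67.
sin θ = 1.67 / 8.32 = 0.2007.
θ = arcsin(0.2007) = 11.579°.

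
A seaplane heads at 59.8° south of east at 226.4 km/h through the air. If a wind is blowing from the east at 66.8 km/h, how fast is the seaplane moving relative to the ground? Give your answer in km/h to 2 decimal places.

201.26 km/h

Taking east as x and north as y: velocity relative to the air = (113.884, -195.672) km/h; the air relative to ground = (-66.800, 0.000) km/h.
Velocity relative to ground = (113.884, -195.672) + (-66.800, 0.000) = (47.084, -195.672) km/h.
Speed = |(47.084, -195.672)| = 201.257 km/h.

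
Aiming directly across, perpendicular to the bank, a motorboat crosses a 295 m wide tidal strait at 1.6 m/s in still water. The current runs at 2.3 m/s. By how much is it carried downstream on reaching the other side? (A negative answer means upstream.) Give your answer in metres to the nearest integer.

Perpendicular speed = 1.600 m/s; crossing time = 295 / 1.600 = 184.375 s.
Net downstream speed = 2.300 m/s.
Drift = 2.300 × 184.375 = 424.062 m (downstream).

424 m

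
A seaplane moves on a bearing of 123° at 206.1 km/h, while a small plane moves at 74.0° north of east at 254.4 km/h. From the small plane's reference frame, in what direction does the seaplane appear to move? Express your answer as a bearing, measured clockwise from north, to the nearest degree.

164°

Taking east as x and north as y: seaplane velocity = (172.850, -112.250) km/h; small plane velocity = (70.122, 244.545) km/h.
Velocity of seaplane relative to small plane = (172.850, -112.250) − (70.122, 244.545) = (102.728, -356.795) km/h.
Bearing = atan2(102.73, -356.80) = 163.94° clockwise from north.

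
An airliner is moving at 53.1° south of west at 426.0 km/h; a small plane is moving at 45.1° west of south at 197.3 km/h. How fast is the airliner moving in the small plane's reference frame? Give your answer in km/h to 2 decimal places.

Taking east as x and north as y: airliner velocity = (-255.779, -340.666) km/h; small plane velocity = (-139.755, -139.268) km/h.
Velocity of airliner relative to small plane = (-255.779, -340.666) − (-139.755, -139.268) = (-116.024, -201.397) km/h.
Magnitude = |(-116.024, -201.397)| = 232.427 km/h.

232.43 km/h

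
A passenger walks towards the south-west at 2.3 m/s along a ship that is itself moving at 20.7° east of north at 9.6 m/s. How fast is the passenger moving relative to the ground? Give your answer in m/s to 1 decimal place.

Taking east as x and north as y: ship velocity = (3.393, 8.980) m/s; passenger velocity relative to ship = (-1.626, -1.626) m/s.
Velocity relative to ground = (3.393, 8.980) + (-1.626, -1.626) = (1.767, 7.354) m/s.
Speed = |(1.767, 7.354)| = 7.563 m/s.

7.6 m/s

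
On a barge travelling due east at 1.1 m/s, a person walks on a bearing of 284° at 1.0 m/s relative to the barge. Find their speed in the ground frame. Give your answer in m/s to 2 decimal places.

0.27 m/s

Taking east as x and north as y: barge velocity = (1.100, 0.000) m/s; person velocity relative to barge = (-0.970, 0.242) m/s.
Velocity relative to ground = (1.100, 0.000) + (-0.970, 0.242) = (0.130, 0.242) m/s.
Speed = |(0.130, 0.242)| = 0.274 m/s.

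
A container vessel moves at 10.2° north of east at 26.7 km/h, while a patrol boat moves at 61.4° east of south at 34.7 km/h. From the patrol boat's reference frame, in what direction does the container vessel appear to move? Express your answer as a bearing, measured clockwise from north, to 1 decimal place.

348.9°

Taking east as x and north as y: container vessel velocity = (26.278, 4.728) km/h; patrol boat velocity = (30.466, -16.611) km/h.
Velocity of container vessel relative to patrol boat = (26.278, 4.728) − (30.466, -16.611) = (-4.188, 21.339) km/h.
Bearing = atan2(-4.19, 21.34) = 348.90° clockwise from north.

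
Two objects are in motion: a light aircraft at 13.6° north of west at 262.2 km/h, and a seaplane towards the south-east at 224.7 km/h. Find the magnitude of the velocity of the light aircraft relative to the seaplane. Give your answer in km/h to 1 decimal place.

468.8 km/h

Taking east as x and north as y: light aircraft velocity = (-254.848, 61.654) km/h; seaplane velocity = (158.887, -158.887) km/h.
Velocity of light aircraft relative to seaplane = (-254.848, 61.654) − (158.887, -158.887) = (-413.735, 220.541) km/h.
Magnitude = |(-413.735, 220.541)| = 468.844 km/h.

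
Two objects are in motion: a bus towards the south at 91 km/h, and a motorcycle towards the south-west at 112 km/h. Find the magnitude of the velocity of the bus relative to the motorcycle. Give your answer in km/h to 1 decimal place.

Taking east as x and north as y: bus velocity = (0.000, -91.000) km/h; motorcycle velocity = (-79.196, -79.196) km/h.
Velocity of bus relative to motorcycle = (0.000, -91.000) − (-79.196, -79.196) = (79.196, -11.804) km/h.
Magnitude = |(79.196, -11.804)| = 80.071 km/h.

80.1 km/h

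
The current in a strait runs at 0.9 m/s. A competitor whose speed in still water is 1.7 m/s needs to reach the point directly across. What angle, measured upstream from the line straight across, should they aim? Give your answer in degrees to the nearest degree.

32°

To cancel the current, the upstream component of the competitor's velocity must equal the flow: 1.7 sin θ = 0.9.
sin θ = 0.9 / 1.7 = 0.5294.
θ = arcsin(0.5294) = 31.966°.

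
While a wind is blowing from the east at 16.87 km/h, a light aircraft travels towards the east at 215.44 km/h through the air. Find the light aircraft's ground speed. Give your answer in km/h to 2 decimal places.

198.57 km/h

Taking east as x and north as y: velocity relative to the air = (215.440, 0.000) km/h; the air relative to ground = (-16.870, 0.000) km/h.
Velocity relative to ground = (215.440, 0.000) + (-16.870, 0.000) = (198.570, 0.000) km/h.
Speed = |(198.570, 0.000)| = 198.570 km/h.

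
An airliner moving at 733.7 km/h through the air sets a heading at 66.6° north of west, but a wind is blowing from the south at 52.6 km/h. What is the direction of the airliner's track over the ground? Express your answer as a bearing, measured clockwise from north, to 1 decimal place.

Taking east as x and north as y: velocity relative to the air = (-291.387, 673.357) km/h; the air relative to ground = (0.000, 52.600) km/h.
Velocity relative to ground = (-291.387, 673.357) + (0.000, 52.600) = (-291.387, 725.957) km/h.
Bearing = atan2(-291.39, 725.96) = 338.13° clockwise from north.

338.1°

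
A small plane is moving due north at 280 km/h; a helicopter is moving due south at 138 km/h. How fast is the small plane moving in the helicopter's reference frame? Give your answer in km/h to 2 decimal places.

418.00 km/h

Taking east as x and north as y: small plane velocity = (0.000, 280.000) km/h; helicopter velocity = (0.000, -138.000) km/h.
Velocity of small plane relative to helicopter = (0.000, 280.000) − (0.000, -138.000) = (0.000, 418.000) km/h.
Magnitude = |(0.000, 418.000)| = 418.000 km/h.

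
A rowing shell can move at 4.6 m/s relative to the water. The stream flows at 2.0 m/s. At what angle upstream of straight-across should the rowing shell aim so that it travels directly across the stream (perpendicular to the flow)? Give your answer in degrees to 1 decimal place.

To cancel the current, the upstream component of the rowing shell's velocity must equal the flow: 4.6 sin θ = 2.0.
sin θ = 2.0 / 4.6 = 0.4348.
θ = arcsin(0.4348) = 25.771°.

25.8°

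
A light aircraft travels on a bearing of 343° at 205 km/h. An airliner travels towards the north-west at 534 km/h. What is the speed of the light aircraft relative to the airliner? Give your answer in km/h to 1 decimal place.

365.9 km/h

Taking east as x and north as y: light aircraft velocity = (-59.936, 196.042) km/h; airliner velocity = (-377.595, 377.595) km/h.
Velocity of light aircraft relative to airliner = (-59.936, 196.042) − (-377.595, 377.595) = (317.659, -181.553) km/h.
Magnitude = |(317.659, -181.553)| = 365.880 km/h.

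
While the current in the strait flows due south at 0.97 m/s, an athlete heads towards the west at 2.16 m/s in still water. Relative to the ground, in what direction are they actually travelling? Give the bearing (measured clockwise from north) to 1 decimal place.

245.8°

Taking east as x and north as y: velocity relative to the water = (-2.160, 0.000) m/s; the water relative to ground = (0.000, -0.970) m/s.
Velocity relative to ground = (-2.160, 0.000) + (0.000, -0.970) = (-2.160, -0.970) m/s.
Bearing = atan2(-2.16, -0.97) = 245.82° clockwise from north.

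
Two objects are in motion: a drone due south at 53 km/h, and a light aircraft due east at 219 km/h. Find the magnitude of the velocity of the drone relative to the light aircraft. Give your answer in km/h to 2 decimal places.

Taking east as x and north as y: drone velocity = (0.000, -53.000) km/h; light aircraft velocity = (219.000, 0.000) km/h.
Velocity of drone relative to light aircraft = (0.000, -53.000) − (219.000, 0.000) = (-219.000, -53.000) km/h.
Magnitude = |(-219.000, -53.000)| = 225.322 km/h.

225.32 km/h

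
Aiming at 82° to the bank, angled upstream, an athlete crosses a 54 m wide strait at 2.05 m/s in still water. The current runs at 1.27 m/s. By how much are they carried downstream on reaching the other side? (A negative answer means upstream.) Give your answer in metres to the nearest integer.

Perpendicular speed = 2.030 m/s; crossing time = 54 / 2.030 = 26.600 s.
Net downstream speed = 0.985 m/s.
Drift = 0.985 × 26.600 = 26.193 m (downstream).

26 m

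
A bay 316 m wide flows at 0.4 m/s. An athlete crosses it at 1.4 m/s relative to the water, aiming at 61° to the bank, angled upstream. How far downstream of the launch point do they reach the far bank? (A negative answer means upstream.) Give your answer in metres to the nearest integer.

-72 m

Perpendicular speed = 1.224 m/s; crossing time = 316 / 1.224 = 258.071 s.
Net downstream speed = -0.279 m/s.
Drift = -0.279 × 258.071 = -71.933 m (upstream).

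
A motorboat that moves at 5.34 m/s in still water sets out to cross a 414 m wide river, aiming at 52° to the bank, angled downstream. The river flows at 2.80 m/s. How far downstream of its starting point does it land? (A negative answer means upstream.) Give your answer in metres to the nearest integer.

599 m

Perpendicular speed = 4.208 m/s; crossing time = 414 / 4.208 = 98.385 s.
Net downstream speed = 6.088 m/s.
Drift = 6.088 × 98.385 = 598.929 m (downstream).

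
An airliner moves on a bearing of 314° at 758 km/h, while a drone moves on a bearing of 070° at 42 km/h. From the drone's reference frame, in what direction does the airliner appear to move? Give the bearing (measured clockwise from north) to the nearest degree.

311°

Taking east as x and north as y: airliner velocity = (-545.260, 526.551) km/h; drone velocity = (39.467, 14.365) km/h.
Velocity of airliner relative to drone = (-545.260, 526.551) − (39.467, 14.365) = (-584.727, 512.186) km/h.
Bearing = atan2(-584.73, 512.19) = 311.22° clockwise from north.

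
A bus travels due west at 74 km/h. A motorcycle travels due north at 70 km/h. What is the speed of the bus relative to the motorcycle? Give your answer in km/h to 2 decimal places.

101.86 km/h

Taking east as x and north as y: bus velocity = (-74.000, 0.000) km/h; motorcycle velocity = (0.000, 70.000) km/h.
Velocity of bus relative to motorcycle = (-74.000, 0.000) − (0.000, 70.000) = (-74.000, -70.000) km/h.
Magnitude = |(-74.000, -70.000)| = 101.863 km/h.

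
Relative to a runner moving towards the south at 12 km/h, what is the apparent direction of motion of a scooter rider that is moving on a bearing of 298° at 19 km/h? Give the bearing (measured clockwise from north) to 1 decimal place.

Taking east as x and north as y: scooter rider velocity = (-16.776, 8.920) km/h; runner velocity = (0.000, -12.000) km/h.
Velocity of scooter rider relative to runner = (-16.776, 8.920) − (0.000, -12.000) = (-16.776, 20.920) km/h.
Bearing = atan2(-16.78, 20.92) = 321.27° clockwise from north.

321.3°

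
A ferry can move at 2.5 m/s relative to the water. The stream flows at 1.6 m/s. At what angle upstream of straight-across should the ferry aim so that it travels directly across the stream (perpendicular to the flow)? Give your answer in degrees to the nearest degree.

To cancel the current, the upstream component of the ferry's velocity must equal the flow: 2.5 sin θ = 1.6.
sin θ = 1.6 / 2.5 = 0.6400.
θ = arcsin(0.6400) = 39.792°.

40°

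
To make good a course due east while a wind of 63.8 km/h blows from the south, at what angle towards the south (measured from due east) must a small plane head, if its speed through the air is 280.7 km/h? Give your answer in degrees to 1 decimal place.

13.1°

The wind pushes perpendicular to the desired track; the heading must have a component into the wind equal to 63.8 km/h: 280.7 sin θ = 63.8.
sin θ = 0.2273, so θ = 13.138°.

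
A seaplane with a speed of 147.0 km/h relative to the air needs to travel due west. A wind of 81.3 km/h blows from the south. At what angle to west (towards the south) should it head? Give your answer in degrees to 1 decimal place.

33.6°

The wind pushes perpendicular to the desired track; the heading must have a component into the wind equal to 81.3 km/h: 147.0 sin θ = 81.3.
sin θ = 0.5531, so θ = 33.577°.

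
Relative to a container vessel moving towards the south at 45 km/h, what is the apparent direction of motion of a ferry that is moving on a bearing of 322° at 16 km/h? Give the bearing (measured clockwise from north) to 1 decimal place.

350.3°

Taking east as x and north as y: ferry velocity = (-9.851, 12.608) km/h; container vessel velocity = (0.000, -45.000) km/h.
Velocity of ferry relative to container vessel = (-9.851, 12.608) − (0.000, -45.000) = (-9.851, 57.608) km/h.
Bearing = atan2(-9.85, 57.61) = 350.30° clockwise from north.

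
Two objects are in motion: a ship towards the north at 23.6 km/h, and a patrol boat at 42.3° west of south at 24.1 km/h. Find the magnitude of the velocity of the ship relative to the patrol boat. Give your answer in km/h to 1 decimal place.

Taking east as x and north as y: ship velocity = (0.000, 23.600) km/h; patrol boat velocity = (-16.220, -17.825) km/h.
Velocity of ship relative to patrol boat = (0.000, 23.600) − (-16.220, -17.825) = (16.220, 41.425) km/h.
Magnitude = |(16.220, 41.425)| = 44.487 km/h.

44.5 km/h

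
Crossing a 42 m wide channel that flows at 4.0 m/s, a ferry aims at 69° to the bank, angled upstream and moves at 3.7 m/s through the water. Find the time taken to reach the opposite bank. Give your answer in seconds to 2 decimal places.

12.16 s

The component of the ferry's velocity perpendicular to the bank is 3.7 × sin 69° = 3.454 m/s.
The flow acts along the bank and has no component across it.
Time = 42 / 3.454 = 12.159 s.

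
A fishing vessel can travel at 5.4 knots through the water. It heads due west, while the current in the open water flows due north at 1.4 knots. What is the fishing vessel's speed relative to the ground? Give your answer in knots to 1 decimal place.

5.6 knots

Taking east as x and north as y: velocity relative to the water = (-5.400, 0.000) knots; the water relative to ground = (0.000, 1.400) knots.
Velocity relative to ground = (-5.400, 0.000) + (0.000, 1.400) = (-5.400, 1.400) knots.
Speed = |(-5.400, 1.400)| = 5.579 knots.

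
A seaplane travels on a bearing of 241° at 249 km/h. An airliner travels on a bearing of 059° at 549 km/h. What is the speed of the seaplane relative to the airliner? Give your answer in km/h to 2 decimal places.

Taking east as x and north as y: seaplane velocity = (-217.780, -120.718) km/h; airliner velocity = (470.585, 282.756) km/h.
Velocity of seaplane relative to airliner = (-217.780, -120.718) − (470.585, 282.756) = (-688.365, -403.473) km/h.
Magnitude = |(-688.365, -403.473)| = 797.896 km/h.

797.90 km/h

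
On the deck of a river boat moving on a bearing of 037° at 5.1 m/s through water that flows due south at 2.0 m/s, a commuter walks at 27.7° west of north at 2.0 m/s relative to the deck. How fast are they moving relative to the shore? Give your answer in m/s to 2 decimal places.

4.40 m/s

In east/north components (m/s): commuter relative to river boat = (-0.930, 1.771); river boat relative to water = (3.069, 4.073); water relative to ground = (0.000, -2.000).
Sum = (2.140, 3.844) m/s.
Speed = |(2.140, 3.844)| = 4.399 m/s.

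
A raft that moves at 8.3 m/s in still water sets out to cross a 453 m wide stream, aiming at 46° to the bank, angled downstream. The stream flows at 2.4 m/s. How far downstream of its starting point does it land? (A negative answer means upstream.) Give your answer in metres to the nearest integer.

Perpendicular speed = 5.971 m/s; crossing time = 453 / 5.971 = 75.873 s.
Net downstream speed = 8.166 m/s.
Drift = 8.166 × 75.873 = 619.552 m (downstream).

620 m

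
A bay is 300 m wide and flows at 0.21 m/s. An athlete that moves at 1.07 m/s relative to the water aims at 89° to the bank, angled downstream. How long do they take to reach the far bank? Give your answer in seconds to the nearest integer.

The component of the athlete's velocity perpendicular to the bank is 1.07 × sin 89° = 1.070 m/s.
The current is parallel to the bank, so it does not affect the crossing time.
Time = 300 / 1.070 = 280.417 s.

280 s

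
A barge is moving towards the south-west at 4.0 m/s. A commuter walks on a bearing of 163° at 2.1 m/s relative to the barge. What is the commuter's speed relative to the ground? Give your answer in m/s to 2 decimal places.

5.32 m/s

Taking east as x and north as y: barge velocity = (-2.828, -2.828) m/s; commuter velocity relative to barge = (0.614, -2.008) m/s.
Velocity relative to ground = (-2.828, -2.828) + (0.614, -2.008) = (-2.214, -4.837) m/s.
Speed = |(-2.214, -4.837)| = 5.320 m/s.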